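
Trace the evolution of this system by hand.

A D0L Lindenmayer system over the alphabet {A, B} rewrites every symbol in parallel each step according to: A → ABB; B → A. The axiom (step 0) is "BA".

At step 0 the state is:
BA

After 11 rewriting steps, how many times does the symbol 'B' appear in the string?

2048

k=0  BA
k=1  AABB
k=2  ABBABBAA
k=3  ABBAAABBAAABBABB
k=4  ABBAAABBABBABBAAABBABBABBAAABBAA
k=5  ABBAAABBABBABBAAABBAAABBAAABBABBABBAAABBAAABBAAABBABBABBAAABBABB
k=6  ABBAAABBABBABBAAABBAAABBAAABBABBABBAAABBABBABBAAABBABBABBA…BBABBABBAAABBABBABBAAABBABBABBAAABBAAABBAAABBABBABBAAABBAA  (len 128)
k=7  ABBAAABBABBABBAAABBAAABBAAABBABBABBAAABBABBABBAAABBABBABBA…BABBABBAAABBABBABBAAABBABBABBAAABBAAABBAAABBABBABBAAABBABB  (len 256)
k=8  ABBAAABBABBABBAAABBAAABBAAABBABBABBAAABBABBABBAAABBABBABBA…BBABBABBAAABBABBABBAAABBABBABBAAABBAAABBAAABBABBABBAAABBAA  (len 512)
k=9  ABBAAABBABBABBAAABBAAABBAAABBABBABBAAABBABBABBAAABBABBABBA…BABBABBAAABBABBABBAAABBABBABBAAABBAAABBAAABBABBABBAAABBABB  (len 1024)
k=10  ABBAAABBABBABBAAABBAAABBAAABBABBABBAAABBABBABBAAABBABBABBA…BBABBABBAAABBABBABBAAABBABBABBAAABBAAABBAAABBABBABBAAABBAA  (len 2048)
k=11  ABBAAABBABBABBAAABBAAABBAAABBABBABBAAABBABBABBAAABBABBABBA…BABBABBAAABBABBABBAAABBABBABBAAABBAAABBAAABBABBABBAAABBABB  (len 4096)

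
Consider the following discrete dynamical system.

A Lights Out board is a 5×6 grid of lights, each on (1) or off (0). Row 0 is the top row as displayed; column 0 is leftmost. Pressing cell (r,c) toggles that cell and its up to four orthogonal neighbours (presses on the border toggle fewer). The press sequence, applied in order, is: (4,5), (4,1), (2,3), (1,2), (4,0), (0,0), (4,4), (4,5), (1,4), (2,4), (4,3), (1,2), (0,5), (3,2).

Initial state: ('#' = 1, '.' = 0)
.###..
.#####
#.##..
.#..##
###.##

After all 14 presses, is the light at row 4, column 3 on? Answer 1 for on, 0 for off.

0

step 0: .###..
.#####
#.##..
.#..##
###.##
step 1: .###..
.#####
#.##..
.#..#.
###...
step 2: .###..
.#####
#.##..
....#.
......
step 3: .###..
.##.##
#...#.
...##.
......
step 4: .#.#..
...###
#.#.#.
...##.
......
step 5: .#.#..
...###
#.#.#.
#..##.
##....
step 6: #..#..
#..###
#.#.#.
#..##.
##....
step 7: #..#..
#..###
#.#.#.
#..#..
##.###
step 8: #..#..
#..###
#.#.#.
#..#.#
##.#..
step 9: #..##.
#.....
#.#...
#..#.#
##.#..
step 10: #..##.
#...#.
#.####
#..###
##.#..
step 11: #..##.
#...#.
#.####
#...##
###.#.
step 12: #.###.
#####.
#..###
#...##
###.#.
step 13: #.##.#
######
#..###
#...##
###.#.
step 14: #.##.#
######
#.####
######
##..#.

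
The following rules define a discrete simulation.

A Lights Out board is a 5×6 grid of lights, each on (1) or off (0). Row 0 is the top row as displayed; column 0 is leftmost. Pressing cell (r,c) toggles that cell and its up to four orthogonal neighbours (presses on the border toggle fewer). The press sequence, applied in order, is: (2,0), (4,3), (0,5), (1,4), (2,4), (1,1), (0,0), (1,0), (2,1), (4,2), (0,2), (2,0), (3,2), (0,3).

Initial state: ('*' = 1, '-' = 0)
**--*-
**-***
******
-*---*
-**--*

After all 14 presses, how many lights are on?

gen 0: **--*-
**-***
******
-*---*
-**--*
gen 1: **--*-
-*-***
--****
**---*
-**--*
gen 2: **--*-
-*-***
--****
**-*-*
-*-***
gen 3: **---*
-*-**-
--****
**-*-*
-*-***
gen 4: **--**
-*---*
--**-*
**-*-*
-*-***
gen 5: **--**
-*--**
--*-*-
**-***
-*-***
gen 6: *---**
*-*-**
-**-*-
**-***
-*-***
gen 7: -*--**
--*-**
-**-*-
**-***
-*-***
gen 8: **--**
***-**
***-*-
**-***
-*-***
gen 9: **--**
*-*-**
----*-
*--***
-*-***
gen 10: **--**
*-*-**
----*-
*-****
--*-**
gen 11: *-****
*---**
----*-
*-****
--*-**
gen 12: *-****
----**
**--*-
--****
--*-**
gen 13: *-****
----**
***-*-
-*--**
----**
gen 14: *----*
---***
***-*-
-*--**
----**

14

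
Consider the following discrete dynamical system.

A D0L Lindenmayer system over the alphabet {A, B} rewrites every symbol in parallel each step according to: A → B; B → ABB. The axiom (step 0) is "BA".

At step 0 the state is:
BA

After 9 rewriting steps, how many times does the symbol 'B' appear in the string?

gen 0: BA
gen 1: ABBB
gen 2: BABBABBABB
gen 3: ABBBABBABBBABBABBBABBABB
gen 4: BABBABBABBBABBABBBABBABBABBBABBABBBABBABBABBBABBABBBABBABB
gen 5: ABBBABBABBBABBABBBABBABBABBBABBABBBABBABBABBBABBABBBABBABB…ABBBABBABBBABBABBBABBABBABBBABBABBBABBABBABBBABBABBBABBABB  (len 140)
gen 6: BABBABBABBBABBABBBABBABBABBBABBABBBABBABBABBBABBABBBABBABB…ABBBABBABBBABBABBBABBABBABBBABBABBBABBABBABBBABBABBBABBABB  (len 338)
gen 7: ABBBABBABBBABBABBBABBABBABBBABBABBBABBABBABBBABBABBBABBABB…ABBBABBABBBABBABBBABBABBABBBABBABBBABBABBABBBABBABBBABBABB  (len 816)
gen 8: BABBABBABBBABBABBBABBABBABBBABBABBBABBABBABBBABBABBBABBABB…ABBBABBABBBABBABBBABBABBABBBABBABBBABBABBABBBABBABBBABBABB  (len 1970)
gen 9: ABBBABBABBBABBABBBABBABBABBBABBABBBABBABBABBBABBABBBABBABB…ABBBABBABBBABBABBBABBABBABBBABBABBBABBABBABBBABBABBBABBABB  (len 4756)

3363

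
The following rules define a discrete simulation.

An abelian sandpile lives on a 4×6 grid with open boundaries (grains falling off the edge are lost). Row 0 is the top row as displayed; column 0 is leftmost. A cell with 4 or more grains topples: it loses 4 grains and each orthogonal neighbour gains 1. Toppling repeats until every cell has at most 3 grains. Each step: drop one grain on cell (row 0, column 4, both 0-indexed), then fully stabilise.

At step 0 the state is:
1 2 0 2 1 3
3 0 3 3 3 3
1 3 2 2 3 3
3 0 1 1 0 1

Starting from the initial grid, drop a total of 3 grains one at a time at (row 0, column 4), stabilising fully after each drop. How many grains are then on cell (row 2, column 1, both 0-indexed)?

0

gen 0: 1 2 0 2 1 3
3 0 3 3 3 3
1 3 2 2 3 3
3 0 1 1 0 1
gen 1: 1 2 0 2 2 3
3 0 3 3 3 3
1 3 2 2 3 3
3 0 1 1 0 1
gen 2: 1 2 0 2 3 3
3 0 3 3 3 3
1 3 2 2 3 3
3 0 1 1 0 1
gen 3: 1 2 2 0 3 1
3 2 1 3 3 2
2 0 1 1 2 1
3 1 2 2 1 2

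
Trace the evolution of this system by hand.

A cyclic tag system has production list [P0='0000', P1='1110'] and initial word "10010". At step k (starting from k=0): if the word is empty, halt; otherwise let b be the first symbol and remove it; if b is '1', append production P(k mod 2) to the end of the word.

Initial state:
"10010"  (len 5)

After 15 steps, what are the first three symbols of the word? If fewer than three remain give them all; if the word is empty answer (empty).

100

[0] "10010"  (len 5)
[1] "00100000"  (len 8)
[2] "0100000"  (len 7)
[3] "100000"  (len 6)
[4] "000001110"  (len 9)
[5] "00001110"  (len 8)
[6] "0001110"  (len 7)
[7] "001110"  (len 6)
[8] "01110"  (len 5)
[9] "1110"  (len 4)
[10] "1101110"  (len 7)
[11] "1011100000"  (len 10)
[12] "0111000001110"  (len 13)
[13] "111000001110"  (len 12)
[14] "110000011101110"  (len 15)
[15] "100000111011100000"  (len 18)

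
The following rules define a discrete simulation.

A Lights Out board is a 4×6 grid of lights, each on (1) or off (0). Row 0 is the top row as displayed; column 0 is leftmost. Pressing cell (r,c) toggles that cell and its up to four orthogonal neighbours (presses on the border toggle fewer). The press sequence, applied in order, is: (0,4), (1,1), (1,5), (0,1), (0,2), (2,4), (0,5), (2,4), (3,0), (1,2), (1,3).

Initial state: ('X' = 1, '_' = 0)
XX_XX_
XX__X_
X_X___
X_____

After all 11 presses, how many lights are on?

7

[0] XX_XX_
XX__X_
X_X___
X_____
[1] XX___X
XX____
X_X___
X_____
[2] X____X
__X___
XXX___
X_____
[3] X_____
__X_XX
XXX__X
X_____
[4] _XX___
_XX_XX
XXX__X
X_____
[5] ___X__
_X__XX
XXX__X
X_____
[6] ___X__
_X___X
XXXXX_
X___X_
[7] ___XXX
_X____
XXXXX_
X___X_
[8] ___XXX
_X__X_
XXX__X
X_____
[9] ___XXX
_X__X_
_XX__X
_X____
[10] __XXXX
__XXX_
_X___X
_X____
[11] __X_XX
______
_X_X_X
_X____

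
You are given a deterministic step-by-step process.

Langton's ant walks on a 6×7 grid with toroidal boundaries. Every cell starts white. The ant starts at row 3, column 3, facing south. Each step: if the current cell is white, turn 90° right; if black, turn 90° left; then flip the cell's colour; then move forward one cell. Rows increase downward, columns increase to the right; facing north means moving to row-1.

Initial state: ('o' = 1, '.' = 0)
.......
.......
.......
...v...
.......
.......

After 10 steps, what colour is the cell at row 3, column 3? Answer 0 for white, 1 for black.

step 0: .......
.......
.......
...v...
.......
.......
step 1: .......
.......
.......
..<o...
.......
.......
step 2: .......
.......
..^....
..oo...
.......
.......
step 3: .......
.......
..o>...
..oo...
.......
.......
step 4: .......
.......
..oo...
..ov...
.......
.......
step 5: .......
.......
..oo...
..o.>..
.......
.......
step 6: .......
.......
..oo...
..o.o..
....v..
.......
step 7: .......
.......
..oo...
..o.o..
...<o..
.......
step 8: .......
.......
..oo...
..o^o..
...oo..
.......
step 9: .......
.......
..oo...
..oo>..
...oo..
.......
step 10: .......
.......
..oo^..
..oo...
...oo..
.......

1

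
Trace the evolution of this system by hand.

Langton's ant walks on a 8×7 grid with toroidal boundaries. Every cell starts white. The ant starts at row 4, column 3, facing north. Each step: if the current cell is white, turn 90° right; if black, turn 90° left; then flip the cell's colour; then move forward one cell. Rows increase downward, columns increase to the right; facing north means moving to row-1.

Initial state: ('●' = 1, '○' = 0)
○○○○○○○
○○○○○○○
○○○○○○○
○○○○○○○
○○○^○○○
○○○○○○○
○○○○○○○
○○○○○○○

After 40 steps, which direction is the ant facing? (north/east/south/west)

north

t=0: ○○○○○○○
○○○○○○○
○○○○○○○
○○○○○○○
○○○^○○○
○○○○○○○
○○○○○○○
○○○○○○○
t=1: ○○○○○○○
○○○○○○○
○○○○○○○
○○○○○○○
○○○●>○○
○○○○○○○
○○○○○○○
○○○○○○○
t=2: ○○○○○○○
○○○○○○○
○○○○○○○
○○○○○○○
○○○●●○○
○○○○v○○
○○○○○○○
○○○○○○○
t=3: ○○○○○○○
○○○○○○○
○○○○○○○
○○○○○○○
○○○●●○○
○○○<●○○
○○○○○○○
○○○○○○○
t=4: ○○○○○○○
○○○○○○○
○○○○○○○
○○○○○○○
○○○^●○○
○○○●●○○
○○○○○○○
○○○○○○○
t=5: ○○○○○○○
○○○○○○○
○○○○○○○
○○○○○○○
○○<○●○○
○○○●●○○
○○○○○○○
○○○○○○○
t=6: ○○○○○○○
○○○○○○○
○○○○○○○
○○^○○○○
○○●○●○○
○○○●●○○
○○○○○○○
○○○○○○○
t=7: ○○○○○○○
○○○○○○○
○○○○○○○
○○●>○○○
○○●○●○○
○○○●●○○
○○○○○○○
○○○○○○○
t=8: ○○○○○○○
○○○○○○○
○○○○○○○
○○●●○○○
○○●v●○○
○○○●●○○
○○○○○○○
○○○○○○○
t=9: ○○○○○○○
○○○○○○○
○○○○○○○
○○●●○○○
○○<●●○○
○○○●●○○
○○○○○○○
○○○○○○○
t=10: ○○○○○○○
○○○○○○○
○○○○○○○
○○●●○○○
○○○●●○○
○○v●●○○
○○○○○○○
○○○○○○○
t=11: ○○○○○○○
○○○○○○○
○○○○○○○
○○●●○○○
○○○●●○○
○<●●●○○
○○○○○○○
○○○○○○○
t=12: ○○○○○○○
○○○○○○○
○○○○○○○
○○●●○○○
○^○●●○○
○●●●●○○
○○○○○○○
○○○○○○○
t=13: ○○○○○○○
○○○○○○○
○○○○○○○
○○●●○○○
○●>●●○○
○●●●●○○
○○○○○○○
○○○○○○○
t=14: ○○○○○○○
○○○○○○○
○○○○○○○
○○●●○○○
○●●●●○○
○●v●●○○
○○○○○○○
○○○○○○○
t=15: ○○○○○○○
○○○○○○○
○○○○○○○
○○●●○○○
○●●●●○○
○●○>●○○
○○○○○○○
○○○○○○○
t=16: ○○○○○○○
○○○○○○○
○○○○○○○
○○●●○○○
○●●^●○○
○●○○●○○
○○○○○○○
○○○○○○○
t=17: ○○○○○○○
○○○○○○○
○○○○○○○
○○●●○○○
○●<○●○○
○●○○●○○
○○○○○○○
○○○○○○○
t=18: ○○○○○○○
○○○○○○○
○○○○○○○
○○●●○○○
○●○○●○○
○●v○●○○
○○○○○○○
○○○○○○○
t=19: ○○○○○○○
○○○○○○○
○○○○○○○
○○●●○○○
○●○○●○○
○<●○●○○
○○○○○○○
○○○○○○○
t=20: ○○○○○○○
○○○○○○○
○○○○○○○
○○●●○○○
○●○○●○○
○○●○●○○
○v○○○○○
○○○○○○○
t=21: ○○○○○○○
○○○○○○○
○○○○○○○
○○●●○○○
○●○○●○○
○○●○●○○
<●○○○○○
○○○○○○○
t=22: ○○○○○○○
○○○○○○○
○○○○○○○
○○●●○○○
○●○○●○○
^○●○●○○
●●○○○○○
○○○○○○○
t=23: ○○○○○○○
○○○○○○○
○○○○○○○
○○●●○○○
○●○○●○○
●>●○●○○
●●○○○○○
○○○○○○○
t=24: ○○○○○○○
○○○○○○○
○○○○○○○
○○●●○○○
○●○○●○○
●●●○●○○
●v○○○○○
○○○○○○○
t=25: ○○○○○○○
○○○○○○○
○○○○○○○
○○●●○○○
○●○○●○○
●●●○●○○
●○>○○○○
○○○○○○○
t=26: ○○○○○○○
○○○○○○○
○○○○○○○
○○●●○○○
○●○○●○○
●●●○●○○
●○●○○○○
○○v○○○○
t=27: ○○○○○○○
○○○○○○○
○○○○○○○
○○●●○○○
○●○○●○○
●●●○●○○
●○●○○○○
○<●○○○○
t=28: ○○○○○○○
○○○○○○○
○○○○○○○
○○●●○○○
○●○○●○○
●●●○●○○
●^●○○○○
○●●○○○○
t=29: ○○○○○○○
○○○○○○○
○○○○○○○
○○●●○○○
○●○○●○○
●●●○●○○
●●>○○○○
○●●○○○○
t=30: ○○○○○○○
○○○○○○○
○○○○○○○
○○●●○○○
○●○○●○○
●●^○●○○
●●○○○○○
○●●○○○○
t=31: ○○○○○○○
○○○○○○○
○○○○○○○
○○●●○○○
○●○○●○○
●<○○●○○
●●○○○○○
○●●○○○○
t=32: ○○○○○○○
○○○○○○○
○○○○○○○
○○●●○○○
○●○○●○○
●○○○●○○
●v○○○○○
○●●○○○○
t=33: ○○○○○○○
○○○○○○○
○○○○○○○
○○●●○○○
○●○○●○○
●○○○●○○
●○>○○○○
○●●○○○○
t=34: ○○○○○○○
○○○○○○○
○○○○○○○
○○●●○○○
○●○○●○○
●○○○●○○
●○●○○○○
○●v○○○○
t=35: ○○○○○○○
○○○○○○○
○○○○○○○
○○●●○○○
○●○○●○○
●○○○●○○
●○●○○○○
○●○>○○○
t=36: ○○○v○○○
○○○○○○○
○○○○○○○
○○●●○○○
○●○○●○○
●○○○●○○
●○●○○○○
○●○●○○○
t=37: ○○<●○○○
○○○○○○○
○○○○○○○
○○●●○○○
○●○○●○○
●○○○●○○
●○●○○○○
○●○●○○○
t=38: ○○●●○○○
○○○○○○○
○○○○○○○
○○●●○○○
○●○○●○○
●○○○●○○
●○●○○○○
○●^●○○○
t=39: ○○●●○○○
○○○○○○○
○○○○○○○
○○●●○○○
○●○○●○○
●○○○●○○
●○●○○○○
○●●>○○○
t=40: ○○●●○○○
○○○○○○○
○○○○○○○
○○●●○○○
○●○○●○○
●○○○●○○
●○●^○○○
○●●○○○○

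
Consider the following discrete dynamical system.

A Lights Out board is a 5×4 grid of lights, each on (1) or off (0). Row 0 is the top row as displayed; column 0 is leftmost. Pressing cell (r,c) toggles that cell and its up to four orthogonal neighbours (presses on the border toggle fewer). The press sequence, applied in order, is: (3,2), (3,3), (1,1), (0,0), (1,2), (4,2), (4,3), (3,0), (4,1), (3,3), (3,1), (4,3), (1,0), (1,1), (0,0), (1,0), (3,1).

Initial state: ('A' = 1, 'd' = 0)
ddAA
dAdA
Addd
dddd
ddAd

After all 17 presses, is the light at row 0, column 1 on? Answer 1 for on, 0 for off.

step 0: ddAA
dAdA
Addd
dddd
ddAd
step 1: ddAA
dAdA
AdAd
dAAA
dddd
step 2: ddAA
dAdA
AdAA
dAdd
dddA
step 3: dAAA
AdAA
AAAA
dAdd
dddA
step 4: AdAA
ddAA
AAAA
dAdd
dddA
step 5: AddA
dAdd
AAdA
dAdd
dddA
step 6: AddA
dAdd
AAdA
dAAd
dAAd
step 7: AddA
dAdd
AAdA
dAAA
dAdA
step 8: AddA
dAdd
dAdA
AdAA
AAdA
step 9: AddA
dAdd
dAdA
AAAA
ddAA
step 10: AddA
dAdd
dAdd
AAdd
ddAd
step 11: AddA
dAdd
dddd
ddAd
dAAd
step 12: AddA
dAdd
dddd
ddAA
dAdA
step 13: dddA
Addd
Addd
ddAA
dAdA
step 14: dAdA
dAAd
AAdd
ddAA
dAdA
step 15: AddA
AAAd
AAdd
ddAA
dAdA
step 16: dddA
ddAd
dAdd
ddAA
dAdA
step 17: dddA
ddAd
dddd
AAdA
dddA

0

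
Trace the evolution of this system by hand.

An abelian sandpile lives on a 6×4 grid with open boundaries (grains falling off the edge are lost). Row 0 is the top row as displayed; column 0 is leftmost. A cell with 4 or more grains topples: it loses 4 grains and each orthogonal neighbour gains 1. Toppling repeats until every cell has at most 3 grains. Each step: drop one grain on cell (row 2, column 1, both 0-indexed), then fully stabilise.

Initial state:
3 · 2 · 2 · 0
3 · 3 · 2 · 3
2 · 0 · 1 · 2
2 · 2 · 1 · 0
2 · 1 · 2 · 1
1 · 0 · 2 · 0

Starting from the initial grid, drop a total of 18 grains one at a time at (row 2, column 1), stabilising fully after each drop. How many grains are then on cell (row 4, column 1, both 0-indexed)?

3

0) 3 · 2 · 2 · 0
3 · 3 · 2 · 3
2 · 0 · 1 · 2
2 · 2 · 1 · 0
2 · 1 · 2 · 1
1 · 0 · 2 · 0
1) 3 · 2 · 2 · 0
3 · 3 · 2 · 3
2 · 1 · 1 · 2
2 · 2 · 1 · 0
2 · 1 · 2 · 1
1 · 0 · 2 · 0
2) 3 · 2 · 2 · 0
3 · 3 · 2 · 3
2 · 2 · 1 · 2
2 · 2 · 1 · 0
2 · 1 · 2 · 1
1 · 0 · 2 · 0
3) 3 · 2 · 2 · 0
3 · 3 · 2 · 3
2 · 3 · 1 · 2
2 · 2 · 1 · 0
2 · 1 · 2 · 1
1 · 0 · 2 · 0
4) 1 · 0 · 3 · 0
2 · 2 · 3 · 3
0 · 2 · 2 · 2
3 · 3 · 1 · 0
2 · 1 · 2 · 1
1 · 0 · 2 · 0
5) 1 · 0 · 3 · 0
2 · 2 · 3 · 3
0 · 3 · 2 · 2
3 · 3 · 1 · 0
2 · 1 · 2 · 1
1 · 0 · 2 · 0
6) 1 · 0 · 3 · 0
2 · 3 · 3 · 3
2 · 1 · 3 · 2
0 · 1 · 2 · 0
3 · 2 · 2 · 1
1 · 0 · 2 · 0
7) 1 · 0 · 3 · 0
2 · 3 · 3 · 3
2 · 2 · 3 · 2
0 · 1 · 2 · 0
3 · 2 · 2 · 1
1 · 0 · 2 · 0
8) 1 · 0 · 3 · 0
2 · 3 · 3 · 3
2 · 3 · 3 · 2
0 · 1 · 2 · 0
3 · 2 · 2 · 1
1 · 0 · 2 · 0
9) 1 · 2 · 0 · 2
3 · 1 · 3 · 1
3 · 2 · 2 · 0
0 · 2 · 3 · 1
3 · 2 · 2 · 1
1 · 0 · 2 · 0
10) 1 · 2 · 0 · 2
3 · 1 · 3 · 1
3 · 3 · 2 · 0
0 · 2 · 3 · 1
3 · 2 · 2 · 1
1 · 0 · 2 · 0
11) 2 · 2 · 0 · 2
0 · 3 · 3 · 1
1 · 1 · 3 · 0
1 · 3 · 3 · 1
3 · 2 · 2 · 1
1 · 0 · 2 · 0
12) 2 · 2 · 0 · 2
0 · 3 · 3 · 1
1 · 2 · 3 · 0
1 · 3 · 3 · 1
3 · 2 · 2 · 1
1 · 0 · 2 · 0
13) 2 · 2 · 0 · 2
0 · 3 · 3 · 1
1 · 3 · 3 · 0
1 · 3 · 3 · 1
3 · 2 · 2 · 1
1 · 0 · 2 · 0
14) 2 · 3 · 1 · 2
1 · 1 · 1 · 2
2 · 3 · 2 · 1
2 · 1 · 1 · 2
3 · 3 · 3 · 1
1 · 0 · 2 · 0
15) 2 · 3 · 1 · 2
1 · 2 · 1 · 2
3 · 0 · 3 · 1
2 · 2 · 1 · 2
3 · 3 · 3 · 1
1 · 0 · 2 · 0
16) 2 · 3 · 1 · 2
1 · 2 · 1 · 2
3 · 1 · 3 · 1
2 · 2 · 1 · 2
3 · 3 · 3 · 1
1 · 0 · 2 · 0
17) 2 · 3 · 1 · 2
1 · 2 · 1 · 2
3 · 2 · 3 · 1
2 · 2 · 1 · 2
3 · 3 · 3 · 1
1 · 0 · 2 · 0
18) 2 · 3 · 1 · 2
1 · 2 · 1 · 2
3 · 3 · 3 · 1
2 · 2 · 1 · 2
3 · 3 · 3 · 1
1 · 0 · 2 · 0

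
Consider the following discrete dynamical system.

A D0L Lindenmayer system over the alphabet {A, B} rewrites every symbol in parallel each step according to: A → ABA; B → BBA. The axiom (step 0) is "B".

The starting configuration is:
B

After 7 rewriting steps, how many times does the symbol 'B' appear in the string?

1094

t=0: B
t=1: BBA
t=2: BBABBAABA
t=3: BBABBAABABBABBAABAABABBAABA
t=4: BBABBAABABBABBAABAABABBAABABBABBAABABBABBAABAABABBAABAABABBAABABBABBAABAABABBAABA
t=5: BBABBAABABBABBAABAABABBAABABBABBAABABBABBAABAABABBAABAABAB…AABABBABBAABABBABBAABAABABBAABAABABBAABABBABBAABAABABBAABA  (len 243)
t=6: BBABBAABABBABBAABAABABBAABABBABBAABABBABBAABAABABBAABAABAB…AABABBABBAABABBABBAABAABABBAABAABABBAABABBABBAABAABABBAABA  (len 729)
t=7: BBABBAABABBABBAABAABABBAABABBABBAABABBABBAABAABABBAABAABAB…AABABBABBAABABBABBAABAABABBAABAABABBAABABBABBAABAABABBAABA  (len 2187)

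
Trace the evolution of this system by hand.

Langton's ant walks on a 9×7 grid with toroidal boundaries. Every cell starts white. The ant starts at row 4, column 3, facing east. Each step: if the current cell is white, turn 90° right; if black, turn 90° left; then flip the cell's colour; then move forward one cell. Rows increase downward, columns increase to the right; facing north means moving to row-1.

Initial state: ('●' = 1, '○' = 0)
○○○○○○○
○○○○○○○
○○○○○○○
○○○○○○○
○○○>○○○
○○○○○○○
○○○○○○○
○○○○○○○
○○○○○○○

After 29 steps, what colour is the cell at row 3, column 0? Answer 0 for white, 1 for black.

gen 0: ○○○○○○○
○○○○○○○
○○○○○○○
○○○○○○○
○○○>○○○
○○○○○○○
○○○○○○○
○○○○○○○
○○○○○○○
gen 1: ○○○○○○○
○○○○○○○
○○○○○○○
○○○○○○○
○○○●○○○
○○○v○○○
○○○○○○○
○○○○○○○
○○○○○○○
gen 2: ○○○○○○○
○○○○○○○
○○○○○○○
○○○○○○○
○○○●○○○
○○<●○○○
○○○○○○○
○○○○○○○
○○○○○○○
gen 3: ○○○○○○○
○○○○○○○
○○○○○○○
○○○○○○○
○○^●○○○
○○●●○○○
○○○○○○○
○○○○○○○
○○○○○○○
gen 4: ○○○○○○○
○○○○○○○
○○○○○○○
○○○○○○○
○○●>○○○
○○●●○○○
○○○○○○○
○○○○○○○
○○○○○○○
gen 5: ○○○○○○○
○○○○○○○
○○○○○○○
○○○^○○○
○○●○○○○
○○●●○○○
○○○○○○○
○○○○○○○
○○○○○○○
gen 6: ○○○○○○○
○○○○○○○
○○○○○○○
○○○●>○○
○○●○○○○
○○●●○○○
○○○○○○○
○○○○○○○
○○○○○○○
gen 7: ○○○○○○○
○○○○○○○
○○○○○○○
○○○●●○○
○○●○v○○
○○●●○○○
○○○○○○○
○○○○○○○
○○○○○○○
gen 8: ○○○○○○○
○○○○○○○
○○○○○○○
○○○●●○○
○○●<●○○
○○●●○○○
○○○○○○○
○○○○○○○
○○○○○○○
gen 9: ○○○○○○○
○○○○○○○
○○○○○○○
○○○^●○○
○○●●●○○
○○●●○○○
○○○○○○○
○○○○○○○
○○○○○○○
gen 10: ○○○○○○○
○○○○○○○
○○○○○○○
○○<○●○○
○○●●●○○
○○●●○○○
○○○○○○○
○○○○○○○
○○○○○○○
gen 11: ○○○○○○○
○○○○○○○
○○^○○○○
○○●○●○○
○○●●●○○
○○●●○○○
○○○○○○○
○○○○○○○
○○○○○○○
gen 12: ○○○○○○○
○○○○○○○
○○●>○○○
○○●○●○○
○○●●●○○
○○●●○○○
○○○○○○○
○○○○○○○
○○○○○○○
gen 13: ○○○○○○○
○○○○○○○
○○●●○○○
○○●v●○○
○○●●●○○
○○●●○○○
○○○○○○○
○○○○○○○
○○○○○○○
gen 14: ○○○○○○○
○○○○○○○
○○●●○○○
○○<●●○○
○○●●●○○
○○●●○○○
○○○○○○○
○○○○○○○
○○○○○○○
gen 15: ○○○○○○○
○○○○○○○
○○●●○○○
○○○●●○○
○○v●●○○
○○●●○○○
○○○○○○○
○○○○○○○
○○○○○○○
gen 16: ○○○○○○○
○○○○○○○
○○●●○○○
○○○●●○○
○○○>●○○
○○●●○○○
○○○○○○○
○○○○○○○
○○○○○○○
gen 17: ○○○○○○○
○○○○○○○
○○●●○○○
○○○^●○○
○○○○●○○
○○●●○○○
○○○○○○○
○○○○○○○
○○○○○○○
gen 18: ○○○○○○○
○○○○○○○
○○●●○○○
○○<○●○○
○○○○●○○
○○●●○○○
○○○○○○○
○○○○○○○
○○○○○○○
gen 19: ○○○○○○○
○○○○○○○
○○^●○○○
○○●○●○○
○○○○●○○
○○●●○○○
○○○○○○○
○○○○○○○
○○○○○○○
gen 20: ○○○○○○○
○○○○○○○
○<○●○○○
○○●○●○○
○○○○●○○
○○●●○○○
○○○○○○○
○○○○○○○
○○○○○○○
gen 21: ○○○○○○○
○^○○○○○
○●○●○○○
○○●○●○○
○○○○●○○
○○●●○○○
○○○○○○○
○○○○○○○
○○○○○○○
gen 22: ○○○○○○○
○●>○○○○
○●○●○○○
○○●○●○○
○○○○●○○
○○●●○○○
○○○○○○○
○○○○○○○
○○○○○○○
gen 23: ○○○○○○○
○●●○○○○
○●v●○○○
○○●○●○○
○○○○●○○
○○●●○○○
○○○○○○○
○○○○○○○
○○○○○○○
gen 24: ○○○○○○○
○●●○○○○
○<●●○○○
○○●○●○○
○○○○●○○
○○●●○○○
○○○○○○○
○○○○○○○
○○○○○○○
gen 25: ○○○○○○○
○●●○○○○
○○●●○○○
○v●○●○○
○○○○●○○
○○●●○○○
○○○○○○○
○○○○○○○
○○○○○○○
gen 26: ○○○○○○○
○●●○○○○
○○●●○○○
<●●○●○○
○○○○●○○
○○●●○○○
○○○○○○○
○○○○○○○
○○○○○○○
gen 27: ○○○○○○○
○●●○○○○
^○●●○○○
●●●○●○○
○○○○●○○
○○●●○○○
○○○○○○○
○○○○○○○
○○○○○○○
gen 28: ○○○○○○○
○●●○○○○
●>●●○○○
●●●○●○○
○○○○●○○
○○●●○○○
○○○○○○○
○○○○○○○
○○○○○○○
gen 29: ○○○○○○○
○●●○○○○
●●●●○○○
●v●○●○○
○○○○●○○
○○●●○○○
○○○○○○○
○○○○○○○
○○○○○○○

1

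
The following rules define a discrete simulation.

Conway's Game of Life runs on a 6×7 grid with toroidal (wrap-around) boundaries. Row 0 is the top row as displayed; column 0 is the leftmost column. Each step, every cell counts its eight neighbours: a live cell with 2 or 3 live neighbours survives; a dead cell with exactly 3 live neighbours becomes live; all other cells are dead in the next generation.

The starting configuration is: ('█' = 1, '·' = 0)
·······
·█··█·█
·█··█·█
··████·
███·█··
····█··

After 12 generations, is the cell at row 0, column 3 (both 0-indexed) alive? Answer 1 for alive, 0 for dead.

0

[0] ·······
·█··█·█
·█··█·█
··████·
███·█··
····█··
[1] ·····█·
·······
·█····█
······█
·██····
·█·█···
[2] ·······
·······
█······
·██····
███····
·█·····
[3] ·······
·······
·█·····
··█····
█······
███····
[4] ·█·····
·······
·······
·█·····
█·█····
██·····
[5] ██·····
·······
·······
·█·····
█·█····
█·█····
[6] ██·····
·······
·······
·█·····
█·█····
█·█···█
[7] ██····█
·······
·······
·█·····
█·█···█
··█···█
[8] ██····█
█······
·······
██·····
█·█···█
··█··█·
[9] ██····█
██····█
██·····
██····█
█·█···█
··█··█·
[10] ··█··█·
··█····
··█····
··█····
··█··█·
··█··█·
[11] ·███···
·███···
·███···
·███···
·███···
·██████
[12] ·····█·
█···█··
█···█··
█···█··
·····█·
·····█·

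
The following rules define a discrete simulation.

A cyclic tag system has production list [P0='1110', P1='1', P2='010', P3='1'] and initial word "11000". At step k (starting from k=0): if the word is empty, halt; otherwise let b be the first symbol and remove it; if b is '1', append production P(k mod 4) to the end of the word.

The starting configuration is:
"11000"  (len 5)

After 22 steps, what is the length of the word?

12

step 0: "11000"  (len 5)
step 1: "10001110"  (len 8)
step 2: "00011101"  (len 8)
step 3: "0011101"  (len 7)
step 4: "011101"  (len 6)
step 5: "11101"  (len 5)
step 6: "11011"  (len 5)
step 7: "1011010"  (len 7)
step 8: "0110101"  (len 7)
step 9: "110101"  (len 6)
step 10: "101011"  (len 6)
step 11: "01011010"  (len 8)
step 12: "1011010"  (len 7)
step 13: "0110101110"  (len 10)
step 14: "110101110"  (len 9)
step 15: "10101110010"  (len 11)
step 16: "01011100101"  (len 11)
step 17: "1011100101"  (len 10)
step 18: "0111001011"  (len 10)
step 19: "111001011"  (len 9)
step 20: "110010111"  (len 9)
step 21: "100101111110"  (len 12)
step 22: "001011111101"  (len 12)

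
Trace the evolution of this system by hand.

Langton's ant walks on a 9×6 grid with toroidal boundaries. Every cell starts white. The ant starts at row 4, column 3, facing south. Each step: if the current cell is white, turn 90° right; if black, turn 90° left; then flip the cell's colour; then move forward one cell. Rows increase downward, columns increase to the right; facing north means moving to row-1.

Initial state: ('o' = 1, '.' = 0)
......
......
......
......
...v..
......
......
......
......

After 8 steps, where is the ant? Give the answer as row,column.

4,3

[0] ......
......
......
......
...v..
......
......
......
......
[1] ......
......
......
......
..<o..
......
......
......
......
[2] ......
......
......
..^...
..oo..
......
......
......
......
[3] ......
......
......
..o>..
..oo..
......
......
......
......
[4] ......
......
......
..oo..
..ov..
......
......
......
......
[5] ......
......
......
..oo..
..o.>.
......
......
......
......
[6] ......
......
......
..oo..
..o.o.
....v.
......
......
......
[7] ......
......
......
..oo..
..o.o.
...<o.
......
......
......
[8] ......
......
......
..oo..
..o^o.
...oo.
......
......
......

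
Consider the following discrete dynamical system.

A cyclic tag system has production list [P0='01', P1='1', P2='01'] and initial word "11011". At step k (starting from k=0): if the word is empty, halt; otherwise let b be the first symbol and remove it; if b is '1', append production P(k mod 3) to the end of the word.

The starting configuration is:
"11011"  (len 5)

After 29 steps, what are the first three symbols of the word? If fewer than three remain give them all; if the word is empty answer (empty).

011

t=0: "11011"  (len 5)
t=1: "101101"  (len 6)
t=2: "011011"  (len 6)
t=3: "11011"  (len 5)
t=4: "101101"  (len 6)
t=5: "011011"  (len 6)
t=6: "11011"  (len 5)
t=7: "101101"  (len 6)
t=8: "011011"  (len 6)
t=9: "11011"  (len 5)
t=10: "101101"  (len 6)
t=11: "011011"  (len 6)
t=12: "11011"  (len 5)
t=13: "101101"  (len 6)
t=14: "011011"  (len 6)
t=15: "11011"  (len 5)
t=16: "101101"  (len 6)
t=17: "011011"  (len 6)
t=18: "11011"  (len 5)
t=19: "101101"  (len 6)
t=20: "011011"  (len 6)
t=21: "11011"  (len 5)
t=22: "101101"  (len 6)
t=23: "011011"  (len 6)
t=24: "11011"  (len 5)
t=25: "101101"  (len 6)
t=26: "011011"  (len 6)
t=27: "11011"  (len 5)
t=28: "101101"  (len 6)
t=29: "011011"  (len 6)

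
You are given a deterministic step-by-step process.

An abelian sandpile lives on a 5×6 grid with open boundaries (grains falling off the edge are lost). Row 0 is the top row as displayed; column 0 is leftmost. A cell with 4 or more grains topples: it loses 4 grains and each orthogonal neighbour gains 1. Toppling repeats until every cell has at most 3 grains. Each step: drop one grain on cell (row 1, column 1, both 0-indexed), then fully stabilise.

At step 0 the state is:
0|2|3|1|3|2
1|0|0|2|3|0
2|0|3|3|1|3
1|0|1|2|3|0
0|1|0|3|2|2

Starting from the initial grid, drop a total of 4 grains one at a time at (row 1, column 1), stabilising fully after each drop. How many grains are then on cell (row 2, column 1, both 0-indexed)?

t=0: 0|2|3|1|3|2
1|0|0|2|3|0
2|0|3|3|1|3
1|0|1|2|3|0
0|1|0|3|2|2
t=1: 0|2|3|1|3|2
1|1|0|2|3|0
2|0|3|3|1|3
1|0|1|2|3|0
0|1|0|3|2|2
t=2: 0|2|3|1|3|2
1|2|0|2|3|0
2|0|3|3|1|3
1|0|1|2|3|0
0|1|0|3|2|2
t=3: 0|2|3|1|3|2
1|3|0|2|3|0
2|0|3|3|1|3
1|0|1|2|3|0
0|1|0|3|2|2
t=4: 0|3|3|1|3|2
2|0|1|2|3|0
2|1|3|3|1|3
1|0|1|2|3|0
0|1|0|3|2|2

1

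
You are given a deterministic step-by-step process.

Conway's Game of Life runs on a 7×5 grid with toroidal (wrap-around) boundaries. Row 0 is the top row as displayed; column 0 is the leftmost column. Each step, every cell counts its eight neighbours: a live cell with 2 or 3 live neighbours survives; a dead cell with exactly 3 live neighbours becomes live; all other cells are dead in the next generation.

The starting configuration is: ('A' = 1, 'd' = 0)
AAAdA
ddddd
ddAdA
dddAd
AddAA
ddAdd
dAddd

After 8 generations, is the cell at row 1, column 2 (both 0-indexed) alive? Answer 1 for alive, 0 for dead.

0

k=0  AAAdA
ddddd
ddAdA
dddAd
AddAA
ddAdd
dAddd
k=1  AAAdd
ddAdA
dddAd
AdAdd
ddAAA
AAAAA
dddAd
k=2  AAAdA
AdAdA
dAAAA
dAAdd
ddddd
AAddd
ddddd
k=3  ddAdA
ddddd
ddddA
AAddd
AdAdd
ddddd
ddAdA
k=4  ddddd
dddAd
Adddd
AAddA
Adddd
dAdAd
ddddd
k=5  ddddd
ddddd
AAddd
dAddA
ddAdd
ddddd
ddddd
k=6  ddddd
ddddd
AAddd
dAAdd
ddddd
ddddd
ddddd
k=7  ddddd
ddddd
AAAdd
AAAdd
ddddd
ddddd
ddddd
k=8  ddddd
dAddd
AdAdd
AdAdd
dAddd
ddddd
ddddd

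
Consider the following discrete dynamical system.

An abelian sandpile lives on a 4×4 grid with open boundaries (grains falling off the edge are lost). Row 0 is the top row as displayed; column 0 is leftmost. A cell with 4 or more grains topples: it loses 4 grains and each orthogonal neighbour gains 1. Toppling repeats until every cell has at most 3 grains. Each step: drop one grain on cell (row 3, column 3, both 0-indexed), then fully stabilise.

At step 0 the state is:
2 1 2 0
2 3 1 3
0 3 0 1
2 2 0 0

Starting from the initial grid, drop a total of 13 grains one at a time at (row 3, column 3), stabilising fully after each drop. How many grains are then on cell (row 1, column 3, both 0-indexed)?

gen 0: 2 1 2 0
2 3 1 3
0 3 0 1
2 2 0 0
gen 1: 2 1 2 0
2 3 1 3
0 3 0 1
2 2 0 1
gen 2: 2 1 2 0
2 3 1 3
0 3 0 1
2 2 0 2
gen 3: 2 1 2 0
2 3 1 3
0 3 0 1
2 2 0 3
gen 4: 2 1 2 0
2 3 1 3
0 3 0 2
2 2 1 0
gen 5: 2 1 2 0
2 3 1 3
0 3 0 2
2 2 1 1
gen 6: 2 1 2 0
2 3 1 3
0 3 0 2
2 2 1 2
gen 7: 2 1 2 0
2 3 1 3
0 3 0 2
2 2 1 3
gen 8: 2 1 2 0
2 3 1 3
0 3 0 3
2 2 2 0
gen 9: 2 1 2 0
2 3 1 3
0 3 0 3
2 2 2 1
gen 10: 2 1 2 0
2 3 1 3
0 3 0 3
2 2 2 2
gen 11: 2 1 2 0
2 3 1 3
0 3 0 3
2 2 2 3
gen 12: 2 1 2 1
2 3 2 0
0 3 1 1
2 2 3 1
gen 13: 2 1 2 1
2 3 2 0
0 3 1 1
2 2 3 2

0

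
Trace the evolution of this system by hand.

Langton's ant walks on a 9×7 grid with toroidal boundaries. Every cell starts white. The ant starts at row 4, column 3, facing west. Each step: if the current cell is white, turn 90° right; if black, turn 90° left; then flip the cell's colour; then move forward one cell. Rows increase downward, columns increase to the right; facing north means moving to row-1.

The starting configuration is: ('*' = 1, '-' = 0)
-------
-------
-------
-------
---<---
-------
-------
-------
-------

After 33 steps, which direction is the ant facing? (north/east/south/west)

north

[0] -------
-------
-------
-------
---<---
-------
-------
-------
-------
[1] -------
-------
-------
---^---
---*---
-------
-------
-------
-------
[2] -------
-------
-------
---*>--
---*---
-------
-------
-------
-------
[3] -------
-------
-------
---**--
---*v--
-------
-------
-------
-------
[4] -------
-------
-------
---**--
---<*--
-------
-------
-------
-------
[5] -------
-------
-------
---**--
----*--
---v---
-------
-------
-------
[6] -------
-------
-------
---**--
----*--
--<*---
-------
-------
-------
[7] -------
-------
-------
---**--
--^-*--
--**---
-------
-------
-------
[8] -------
-------
-------
---**--
--*>*--
--**---
-------
-------
-------
[9] -------
-------
-------
---**--
--***--
--*v---
-------
-------
-------
[10] -------
-------
-------
---**--
--***--
--*->--
-------
-------
-------
[11] -------
-------
-------
---**--
--***--
--*-*--
----v--
-------
-------
[12] -------
-------
-------
---**--
--***--
--*-*--
---<*--
-------
-------
[13] -------
-------
-------
---**--
--***--
--*^*--
---**--
-------
-------
[14] -------
-------
-------
---**--
--***--
--**>--
---**--
-------
-------
[15] -------
-------
-------
---**--
--**^--
--**---
---**--
-------
-------
[16] -------
-------
-------
---**--
--*<---
--**---
---**--
-------
-------
[17] -------
-------
-------
---**--
--*----
--*v---
---**--
-------
-------
[18] -------
-------
-------
---**--
--*----
--*->--
---**--
-------
-------
[19] -------
-------
-------
---**--
--*----
--*-*--
---*v--
-------
-------
[20] -------
-------
-------
---**--
--*----
--*-*--
---*->-
-------
-------
[21] -------
-------
-------
---**--
--*----
--*-*--
---*-*-
-----v-
-------
[22] -------
-------
-------
---**--
--*----
--*-*--
---*-*-
----<*-
-------
[23] -------
-------
-------
---**--
--*----
--*-*--
---*^*-
----**-
-------
[24] -------
-------
-------
---**--
--*----
--*-*--
---**>-
----**-
-------
[25] -------
-------
-------
---**--
--*----
--*-*^-
---**--
----**-
-------
[26] -------
-------
-------
---**--
--*----
--*-**>
---**--
----**-
-------
[27] -------
-------
-------
---**--
--*----
--*-***
---**-v
----**-
-------
[28] -------
-------
-------
---**--
--*----
--*-***
---**<*
----**-
-------
[29] -------
-------
-------
---**--
--*----
--*-*^*
---****
----**-
-------
[30] -------
-------
-------
---**--
--*----
--*-<-*
---****
----**-
-------
[31] -------
-------
-------
---**--
--*----
--*---*
---*v**
----**-
-------
[32] -------
-------
-------
---**--
--*----
--*---*
---*->*
----**-
-------
[33] -------
-------
-------
---**--
--*----
--*--^*
---*--*
----**-
-------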